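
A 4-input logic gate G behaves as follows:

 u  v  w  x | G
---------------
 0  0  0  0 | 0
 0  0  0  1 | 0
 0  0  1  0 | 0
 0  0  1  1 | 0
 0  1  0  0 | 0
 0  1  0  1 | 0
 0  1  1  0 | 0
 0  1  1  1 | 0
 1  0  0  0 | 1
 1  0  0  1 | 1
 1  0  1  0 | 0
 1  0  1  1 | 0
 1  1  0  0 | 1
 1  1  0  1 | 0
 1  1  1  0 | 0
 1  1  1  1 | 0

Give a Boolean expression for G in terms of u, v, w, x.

G(u, v, w, x) = ((((u ∧ ¬v) ∧ ¬w) ∧ ¬x) ∨ (((u ∧ ¬v) ∧ ¬w) ∧ x)) ∨ (((u ∧ v) ∧ ¬w) ∧ ¬x)

The 1-rows are (1,0,0,0), (1,0,0,1), (1,1,0,0). Each contributes one minterm — u·¬v·¬w·¬x; u·¬v·¬w·x; u·v·¬w·¬x — and their disjunction is a sum-of-products form of G.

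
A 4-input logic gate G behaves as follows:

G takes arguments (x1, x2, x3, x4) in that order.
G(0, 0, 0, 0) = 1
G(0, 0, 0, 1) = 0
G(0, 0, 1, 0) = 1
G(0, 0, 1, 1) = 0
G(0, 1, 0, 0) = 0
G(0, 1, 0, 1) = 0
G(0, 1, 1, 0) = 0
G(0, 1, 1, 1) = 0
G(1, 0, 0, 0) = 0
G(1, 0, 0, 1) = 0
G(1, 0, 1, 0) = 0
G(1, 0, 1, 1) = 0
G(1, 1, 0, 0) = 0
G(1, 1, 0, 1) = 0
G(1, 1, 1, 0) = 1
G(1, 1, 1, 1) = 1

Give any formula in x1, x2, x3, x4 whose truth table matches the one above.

G(x1, x2, x3, x4) = (((((~x1 & ~x2) & ~x3) & ~x4) | (((~x1 & ~x2) & x3) & ~x4)) | (((x1 & x2) & x3) & ~x4)) | (((x1 & x2) & x3) & x4)

The 1-rows are (0,0,0,0), (0,0,1,0), (1,1,1,0), (1,1,1,1). Each contributes one minterm — ¬x1·¬x2·¬x3·¬x4; ¬x1·¬x2·x3·¬x4; x1·x2·x3·¬x4; x1·x2·x3·x4 — and their disjunction is a sum-of-products form of G.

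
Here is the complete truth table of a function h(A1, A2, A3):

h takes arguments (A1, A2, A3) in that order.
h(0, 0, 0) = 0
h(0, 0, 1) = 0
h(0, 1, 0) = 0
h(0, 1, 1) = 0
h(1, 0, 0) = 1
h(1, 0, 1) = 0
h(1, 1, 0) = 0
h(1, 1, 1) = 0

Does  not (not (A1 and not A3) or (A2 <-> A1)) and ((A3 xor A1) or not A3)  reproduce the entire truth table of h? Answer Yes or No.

Yes

Evaluate not (not (A1 and not A3) or (A2 <-> A1)) and ((A3 xor A1) or not A3) on each row and compare to h:
  A1=0, A2=0, A3=0: formula gives 0, h = 0 ✓
  A1=0, A2=0, A3=1: formula gives 0, h = 0 ✓
  A1=0, A2=1, A3=0: formula gives 0, h = 0 ✓
  A1=0, A2=1, A3=1: formula gives 0, h = 0 ✓
  A1=1, A2=0, A3=0: formula gives 1, h = 1 ✓
  …and likewise for the remaining 3 rows.
No disagreement on any input; they are logically equivalent.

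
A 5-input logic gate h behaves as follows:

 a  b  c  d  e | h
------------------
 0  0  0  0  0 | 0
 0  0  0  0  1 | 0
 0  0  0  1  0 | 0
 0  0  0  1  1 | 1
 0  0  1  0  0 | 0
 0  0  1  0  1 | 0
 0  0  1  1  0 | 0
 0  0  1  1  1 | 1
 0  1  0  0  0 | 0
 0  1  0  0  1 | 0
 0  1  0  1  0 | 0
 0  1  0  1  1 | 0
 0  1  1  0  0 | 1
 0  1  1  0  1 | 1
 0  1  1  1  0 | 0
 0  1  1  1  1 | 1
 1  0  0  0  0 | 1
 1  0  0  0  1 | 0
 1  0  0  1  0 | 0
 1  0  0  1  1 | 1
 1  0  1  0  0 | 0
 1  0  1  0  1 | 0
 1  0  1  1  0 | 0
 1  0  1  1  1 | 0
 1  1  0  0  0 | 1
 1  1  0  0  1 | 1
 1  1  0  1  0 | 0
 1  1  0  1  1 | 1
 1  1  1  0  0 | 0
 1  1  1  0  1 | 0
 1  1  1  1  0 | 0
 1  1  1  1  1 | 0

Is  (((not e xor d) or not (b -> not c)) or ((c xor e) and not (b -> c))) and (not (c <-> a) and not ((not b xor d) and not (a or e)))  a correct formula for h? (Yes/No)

No

Check the formula against h row by row:
  a=0, b=0, c=0, d=0, e=0: formula gives 0, h = 0 ✓
  a=0, b=0, c=0, d=0, e=1: formula gives 0, h = 0 ✓
  a=0, b=0, c=0, d=1, e=0: formula gives 0, h = 0 ✓
  a=0, b=0, c=0, d=1, e=1: formula gives 0, but h = 1 ✗
Since they disagree at (0,0,0,1,1), the expression is not a correct formula for h.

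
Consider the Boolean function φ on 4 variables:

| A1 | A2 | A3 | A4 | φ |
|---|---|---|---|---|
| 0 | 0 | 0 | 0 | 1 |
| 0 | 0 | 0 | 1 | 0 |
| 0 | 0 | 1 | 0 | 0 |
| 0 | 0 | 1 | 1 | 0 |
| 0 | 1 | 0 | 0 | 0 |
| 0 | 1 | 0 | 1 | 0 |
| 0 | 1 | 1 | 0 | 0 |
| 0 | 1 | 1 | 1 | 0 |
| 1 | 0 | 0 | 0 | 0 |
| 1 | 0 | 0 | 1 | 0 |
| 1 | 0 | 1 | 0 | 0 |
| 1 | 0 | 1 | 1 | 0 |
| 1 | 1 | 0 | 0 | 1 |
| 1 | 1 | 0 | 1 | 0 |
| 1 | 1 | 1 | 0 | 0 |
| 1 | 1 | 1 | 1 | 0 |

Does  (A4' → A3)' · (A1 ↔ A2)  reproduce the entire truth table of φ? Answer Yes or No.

Check the formula against φ row by row:
  A1=0, A2=0, A3=0, A4=0: formula gives 1, φ = 1 ✓
  A1=0, A2=0, A3=0, A4=1: formula gives 0, φ = 0 ✓
  A1=0, A2=0, A3=1, A4=0: formula gives 0, φ = 0 ✓
  A1=0, A2=0, A3=1, A4=1: formula gives 0, φ = 0 ✓
  …and likewise for the remaining 12 rows.
All 16 rows match — the expression computes φ exactly.

Yes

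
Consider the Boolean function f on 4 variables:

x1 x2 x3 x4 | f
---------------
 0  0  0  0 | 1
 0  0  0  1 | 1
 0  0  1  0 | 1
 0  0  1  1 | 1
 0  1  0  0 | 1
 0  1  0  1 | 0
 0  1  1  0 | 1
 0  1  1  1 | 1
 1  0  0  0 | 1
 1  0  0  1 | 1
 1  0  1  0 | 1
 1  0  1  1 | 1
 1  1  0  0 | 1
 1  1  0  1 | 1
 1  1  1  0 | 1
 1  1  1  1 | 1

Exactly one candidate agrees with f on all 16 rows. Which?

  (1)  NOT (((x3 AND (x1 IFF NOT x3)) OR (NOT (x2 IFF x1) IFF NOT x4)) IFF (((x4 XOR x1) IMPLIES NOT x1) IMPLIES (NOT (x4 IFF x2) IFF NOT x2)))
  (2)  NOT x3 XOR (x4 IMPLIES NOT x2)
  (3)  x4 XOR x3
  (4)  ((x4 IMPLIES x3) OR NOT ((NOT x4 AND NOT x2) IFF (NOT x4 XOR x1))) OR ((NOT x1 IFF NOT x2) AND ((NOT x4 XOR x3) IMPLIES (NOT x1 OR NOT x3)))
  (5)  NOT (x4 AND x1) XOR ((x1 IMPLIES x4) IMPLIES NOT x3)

4

(1) disagrees with f on (0,0,0,0) (formula → 0, table → 1); rule it out.
(2) disagrees with f on (0,0,0,0) (formula → 0, table → 1); rule it out.
(3) disagrees with f on (0,0,0,0) (formula → 0, table → 1); rule it out.
(5) disagrees with f on (0,0,0,0) (formula → 0, table → 1); rule it out.
That leaves (4). Evaluating it on every row reproduces the table of f exactly.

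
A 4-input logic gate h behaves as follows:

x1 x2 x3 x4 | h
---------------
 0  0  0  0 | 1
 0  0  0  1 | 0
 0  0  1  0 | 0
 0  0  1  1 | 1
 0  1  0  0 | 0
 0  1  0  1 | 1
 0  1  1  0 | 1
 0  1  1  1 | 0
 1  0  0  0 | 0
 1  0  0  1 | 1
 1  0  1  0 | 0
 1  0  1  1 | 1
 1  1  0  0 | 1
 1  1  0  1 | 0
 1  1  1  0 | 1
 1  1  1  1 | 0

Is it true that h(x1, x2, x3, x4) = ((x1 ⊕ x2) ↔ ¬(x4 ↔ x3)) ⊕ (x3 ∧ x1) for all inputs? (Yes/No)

Yes

Test each input against both h and the formula:
  x1=0, x2=0, x3=0, x4=0: formula gives 1, h = 1 ✓
  x1=0, x2=0, x3=0, x4=1: formula gives 0, h = 0 ✓
  x1=0, x2=0, x3=1, x4=0: formula gives 0, h = 0 ✓
  x1=0, x2=0, x3=1, x4=1: formula gives 1, h = 1 ✓
  …and likewise for the remaining 12 rows.
All 16 rows match — the expression computes h exactly.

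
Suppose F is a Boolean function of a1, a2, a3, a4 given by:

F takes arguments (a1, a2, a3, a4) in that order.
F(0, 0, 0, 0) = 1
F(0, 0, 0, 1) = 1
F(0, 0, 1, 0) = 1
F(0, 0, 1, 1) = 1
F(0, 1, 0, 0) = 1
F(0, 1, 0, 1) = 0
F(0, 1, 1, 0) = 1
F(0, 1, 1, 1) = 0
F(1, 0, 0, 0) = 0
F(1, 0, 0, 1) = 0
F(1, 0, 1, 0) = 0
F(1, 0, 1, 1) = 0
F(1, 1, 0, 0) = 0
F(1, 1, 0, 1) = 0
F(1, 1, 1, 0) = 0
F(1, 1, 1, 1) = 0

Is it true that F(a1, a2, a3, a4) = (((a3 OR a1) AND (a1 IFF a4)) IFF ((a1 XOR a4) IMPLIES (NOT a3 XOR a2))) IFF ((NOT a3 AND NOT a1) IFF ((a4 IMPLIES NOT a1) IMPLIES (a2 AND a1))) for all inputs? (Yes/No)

No

Evaluate (((a3 OR a1) AND (a1 IFF a4)) IFF ((a1 XOR a4) IMPLIES (NOT a3 XOR a2))) IFF ((NOT a3 AND NOT a1) IFF ((a4 IMPLIES NOT a1) IMPLIES (a2 AND a1))) on each row and compare to F:
  a1=0, a2=0, a3=0, a4=0: formula gives 1, F = 1 ✓
  a1=0, a2=0, a3=0, a4=1: formula gives 1, F = 1 ✓
  a1=0, a2=0, a3=1, a4=0: formula gives 1, F = 1 ✓
  a1=0, a2=0, a3=1, a4=1: formula gives 1, F = 1 ✓
  …
  a1=1, a2=0, a3=1, a4=0: formula gives 1, but F = 0 ✗
A single disagreement suffices: at (1,0,1,0) they differ, so the formula does not compute F.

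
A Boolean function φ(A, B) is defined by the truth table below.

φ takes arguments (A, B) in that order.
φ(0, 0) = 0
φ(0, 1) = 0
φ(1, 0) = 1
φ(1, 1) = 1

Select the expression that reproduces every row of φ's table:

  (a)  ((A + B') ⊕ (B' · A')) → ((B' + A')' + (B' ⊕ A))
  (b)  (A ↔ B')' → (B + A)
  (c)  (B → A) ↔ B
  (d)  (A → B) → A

d

(a) disagrees with φ on (0,0) (formula → 1, table → 0); rule it out.
(b) disagrees with φ on (0,1) (formula → 1, table → 0); rule it out.
(c) disagrees with φ on (1,0) (formula → 0, table → 1); rule it out.
(d) is the remaining candidate, and it agrees with φ on all 4 inputs.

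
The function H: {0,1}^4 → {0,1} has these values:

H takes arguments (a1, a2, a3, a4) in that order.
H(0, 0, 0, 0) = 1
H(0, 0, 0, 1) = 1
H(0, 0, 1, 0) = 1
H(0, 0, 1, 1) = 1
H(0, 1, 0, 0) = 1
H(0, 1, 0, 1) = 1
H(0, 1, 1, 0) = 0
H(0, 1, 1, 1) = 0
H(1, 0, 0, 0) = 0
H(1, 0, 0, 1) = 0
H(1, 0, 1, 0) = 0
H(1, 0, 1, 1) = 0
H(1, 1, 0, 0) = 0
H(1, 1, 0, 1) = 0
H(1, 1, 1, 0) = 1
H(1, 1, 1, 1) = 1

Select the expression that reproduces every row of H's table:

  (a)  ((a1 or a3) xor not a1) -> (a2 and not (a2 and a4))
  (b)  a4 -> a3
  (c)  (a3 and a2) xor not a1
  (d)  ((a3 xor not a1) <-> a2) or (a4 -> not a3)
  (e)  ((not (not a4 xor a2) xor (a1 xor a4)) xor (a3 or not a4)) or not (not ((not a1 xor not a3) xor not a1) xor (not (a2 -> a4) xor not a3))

c

(a) disagrees with H on (0,0,0,0) (formula → 0, table → 1); rule it out.
(b) disagrees with H on (0,0,0,1) (formula → 0, table → 1); rule it out.
(d) disagrees with H on (0,1,1,0) (formula → 1, table → 0); rule it out.
(e) disagrees with H on (0,0,0,1) (formula → 0, table → 1); rule it out.
Only (c) survives; checking it on all 16 rows confirms it matches H.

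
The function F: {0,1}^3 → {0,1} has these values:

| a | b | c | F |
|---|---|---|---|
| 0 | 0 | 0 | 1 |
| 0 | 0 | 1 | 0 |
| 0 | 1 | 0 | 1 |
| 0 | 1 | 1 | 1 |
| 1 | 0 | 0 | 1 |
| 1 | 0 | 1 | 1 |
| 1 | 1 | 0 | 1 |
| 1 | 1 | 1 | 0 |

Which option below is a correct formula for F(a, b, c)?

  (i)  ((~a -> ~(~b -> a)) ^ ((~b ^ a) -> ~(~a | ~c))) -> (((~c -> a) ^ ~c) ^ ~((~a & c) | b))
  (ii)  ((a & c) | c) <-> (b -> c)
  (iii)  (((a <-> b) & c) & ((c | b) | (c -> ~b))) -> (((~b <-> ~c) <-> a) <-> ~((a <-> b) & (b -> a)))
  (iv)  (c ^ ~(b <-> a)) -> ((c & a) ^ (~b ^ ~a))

(i): at (0,0,0) it gives 0, but F = 1 — eliminated.
(ii): at (0,0,0) it gives 0, but F = 1 — eliminated.
(iv): at (1,1,1) it gives 1, but F = 0 — eliminated.
Only (iii) survives; checking it on all 8 rows confirms it matches F.

iii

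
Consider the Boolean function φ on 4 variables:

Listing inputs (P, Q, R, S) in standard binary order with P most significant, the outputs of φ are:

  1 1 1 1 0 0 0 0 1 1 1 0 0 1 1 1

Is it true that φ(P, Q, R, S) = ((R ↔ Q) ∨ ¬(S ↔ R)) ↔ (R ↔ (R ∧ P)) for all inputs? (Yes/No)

No

Check the formula against φ row by row:
  P=0, Q=0, R=0, S=0: formula gives 1, φ = 1 ✓
  P=0, Q=0, R=0, S=1: formula gives 1, φ = 1 ✓
  P=0, Q=0, R=1, S=0: formula gives 0, but φ = 1 ✗
Row (0,0,1,0) is a counterexample, so the formula is not equivalent to φ.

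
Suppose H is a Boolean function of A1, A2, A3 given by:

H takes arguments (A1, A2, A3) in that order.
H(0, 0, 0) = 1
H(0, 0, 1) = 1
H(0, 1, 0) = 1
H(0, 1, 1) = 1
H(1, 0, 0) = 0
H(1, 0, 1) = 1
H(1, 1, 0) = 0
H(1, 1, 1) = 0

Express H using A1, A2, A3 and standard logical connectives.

H(A1, A2, A3) = ~((((A1 & ~A2) & ~A3) | ((A1 & A2) & ~A3)) | ((A1 & A2) & A3))

There are just 3 zero rows: (1,0,0), (1,1,0), (1,1,1). Their minterms are A1·¬A2·¬A3, A1·A2·¬A3, A1·A2·A3; the OR of those covers precisely the 0-outputs, and negating it yields H.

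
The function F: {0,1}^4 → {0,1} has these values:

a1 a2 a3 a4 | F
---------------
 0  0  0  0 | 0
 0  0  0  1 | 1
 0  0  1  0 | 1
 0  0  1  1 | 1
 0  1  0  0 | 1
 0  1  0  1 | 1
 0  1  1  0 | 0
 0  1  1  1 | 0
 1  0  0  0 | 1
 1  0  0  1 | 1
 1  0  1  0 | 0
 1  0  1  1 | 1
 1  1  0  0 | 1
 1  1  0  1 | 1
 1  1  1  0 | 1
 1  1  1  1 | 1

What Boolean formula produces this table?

The 0-rows are (0,0,0,0), (0,1,1,0), (0,1,1,1), (1,0,1,0). Take each as a conjunction (¬a1·¬a2·¬a3·¬a4, ¬a1·a2·a3·¬a4, ¬a1·a2·a3·a4, a1·¬a2·a3·¬a4), form their disjunction, and complement — that gives a formula that is 1 everywhere F is.

F(a1, a2, a3, a4) = ~((((((~a1 & ~a2) & ~a3) & ~a4) | (((~a1 & a2) & a3) & ~a4)) | (((~a1 & a2) & a3) & a4)) | (((a1 & ~a2) & a3) & ~a4))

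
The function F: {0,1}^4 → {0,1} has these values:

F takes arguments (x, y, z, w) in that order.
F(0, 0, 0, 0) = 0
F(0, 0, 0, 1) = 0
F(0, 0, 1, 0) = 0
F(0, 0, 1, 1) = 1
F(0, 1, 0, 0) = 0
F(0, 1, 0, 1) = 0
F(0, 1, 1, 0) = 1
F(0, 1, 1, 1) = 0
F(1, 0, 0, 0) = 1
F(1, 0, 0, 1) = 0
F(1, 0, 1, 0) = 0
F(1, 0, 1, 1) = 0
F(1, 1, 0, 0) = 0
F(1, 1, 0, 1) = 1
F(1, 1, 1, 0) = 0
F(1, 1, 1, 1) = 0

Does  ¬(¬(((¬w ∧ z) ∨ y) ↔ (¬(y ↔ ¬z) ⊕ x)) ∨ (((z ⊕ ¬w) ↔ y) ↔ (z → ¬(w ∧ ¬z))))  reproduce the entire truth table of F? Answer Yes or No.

Yes

Evaluate ¬(¬(((¬w ∧ z) ∨ y) ↔ (¬(y ↔ ¬z) ⊕ x)) ∨ (((z ⊕ ¬w) ↔ y) ↔ (z → ¬(w ∧ ¬z)))) on each row and compare to F:
  x=0, y=0, z=0, w=0: formula gives 0, F = 0 ✓
  x=0, y=0, z=0, w=1: formula gives 0, F = 0 ✓
  x=0, y=0, z=1, w=0: formula gives 0, F = 0 ✓
  x=0, y=0, z=1, w=1: formula gives 1, F = 1 ✓
  …and likewise for the remaining 12 rows.
Every row agrees, so the formula is equivalent.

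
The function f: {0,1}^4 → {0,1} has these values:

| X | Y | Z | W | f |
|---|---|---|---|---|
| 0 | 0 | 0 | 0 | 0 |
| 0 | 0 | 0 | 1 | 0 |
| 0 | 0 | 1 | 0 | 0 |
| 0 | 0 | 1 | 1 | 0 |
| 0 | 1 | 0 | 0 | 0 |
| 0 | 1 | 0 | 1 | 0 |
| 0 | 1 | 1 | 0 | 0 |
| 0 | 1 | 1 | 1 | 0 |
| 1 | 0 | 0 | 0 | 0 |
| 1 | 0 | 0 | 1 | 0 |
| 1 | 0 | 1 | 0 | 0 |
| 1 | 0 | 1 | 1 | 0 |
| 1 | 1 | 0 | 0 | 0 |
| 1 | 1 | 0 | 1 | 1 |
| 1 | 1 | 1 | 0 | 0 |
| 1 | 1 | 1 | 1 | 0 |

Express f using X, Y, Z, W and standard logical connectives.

f is 1 on exactly one input, (1,1,0,1), whose minterm is X·Y·¬Z·W. So f is just that conjunction.

f(X, Y, Z, W) = ((X · Y) · Z') · W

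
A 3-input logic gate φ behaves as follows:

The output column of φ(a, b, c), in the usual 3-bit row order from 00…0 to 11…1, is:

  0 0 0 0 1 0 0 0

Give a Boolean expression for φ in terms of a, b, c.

φ(a, b, c) = (a ∧ ¬b) ∧ ¬c

Only row (1,0,0) gives 1. That row's minterm a·¬b·¬c is φ directly.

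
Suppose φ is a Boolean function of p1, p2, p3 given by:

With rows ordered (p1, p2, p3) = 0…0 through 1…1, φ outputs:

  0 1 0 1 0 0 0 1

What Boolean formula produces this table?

The 1-rows are (0,0,1), (0,1,1), (1,1,1). Each contributes one minterm — ¬p1·¬p2·p3; ¬p1·p2·p3; p1·p2·p3 — and their disjunction is a sum-of-products form of φ.

φ(p1, p2, p3) = (((¬p1 ∧ ¬p2) ∧ p3) ∨ ((¬p1 ∧ p2) ∧ p3)) ∨ ((p1 ∧ p2) ∧ p3)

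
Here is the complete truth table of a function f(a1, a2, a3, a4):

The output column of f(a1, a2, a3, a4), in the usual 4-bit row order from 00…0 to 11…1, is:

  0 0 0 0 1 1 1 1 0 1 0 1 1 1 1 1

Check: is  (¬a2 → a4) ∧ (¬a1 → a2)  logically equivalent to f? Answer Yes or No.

Evaluate (¬a2 → a4) ∧ (¬a1 → a2) on each row and compare to f:
  a1=0, a2=0, a3=0, a4=0: formula gives 0, f = 0 ✓
  a1=0, a2=0, a3=0, a4=1: formula gives 0, f = 0 ✓
  a1=0, a2=0, a3=1, a4=0: formula gives 0, f = 0 ✓
  a1=0, a2=0, a3=1, a4=1: formula gives 0, f = 0 ✓
  …and likewise for the remaining 12 rows.
No disagreement on any input; they are logically equivalent.

Yes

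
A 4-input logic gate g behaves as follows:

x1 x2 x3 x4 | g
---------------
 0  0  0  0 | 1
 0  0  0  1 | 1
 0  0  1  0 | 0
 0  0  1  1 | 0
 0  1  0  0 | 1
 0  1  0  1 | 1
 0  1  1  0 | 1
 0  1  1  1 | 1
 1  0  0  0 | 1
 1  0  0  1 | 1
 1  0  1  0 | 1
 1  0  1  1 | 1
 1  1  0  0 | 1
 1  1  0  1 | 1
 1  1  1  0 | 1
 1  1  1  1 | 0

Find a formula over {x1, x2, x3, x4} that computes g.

g(x1, x2, x3, x4) = (((((x1' · x2') · x3) · x4') + (((x1' · x2') · x3) · x4)) + (((x1 · x2) · x3) · x4))'

The 0-rows are (0,0,1,0), (0,0,1,1), (1,1,1,1). Take each as a conjunction (¬x1·¬x2·x3·¬x4, ¬x1·¬x2·x3·x4, x1·x2·x3·x4), form their disjunction, and complement — that gives a formula that is 1 everywhere g is.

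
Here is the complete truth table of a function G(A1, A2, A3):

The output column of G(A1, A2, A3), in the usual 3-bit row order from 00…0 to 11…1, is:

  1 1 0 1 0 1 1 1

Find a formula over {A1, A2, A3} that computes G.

G(A1, A2, A3) = NOT (((NOT A1 AND A2) AND NOT A3) OR ((A1 AND NOT A2) AND NOT A3))

G is 0 on only 2 rows — (0,1,0), (1,0,0). Writing each as a minterm (¬A1·A2·¬A3, A1·¬A2·¬A3) and OR-ing them characterizes exactly where G=0, so G is the negation of that disjunction.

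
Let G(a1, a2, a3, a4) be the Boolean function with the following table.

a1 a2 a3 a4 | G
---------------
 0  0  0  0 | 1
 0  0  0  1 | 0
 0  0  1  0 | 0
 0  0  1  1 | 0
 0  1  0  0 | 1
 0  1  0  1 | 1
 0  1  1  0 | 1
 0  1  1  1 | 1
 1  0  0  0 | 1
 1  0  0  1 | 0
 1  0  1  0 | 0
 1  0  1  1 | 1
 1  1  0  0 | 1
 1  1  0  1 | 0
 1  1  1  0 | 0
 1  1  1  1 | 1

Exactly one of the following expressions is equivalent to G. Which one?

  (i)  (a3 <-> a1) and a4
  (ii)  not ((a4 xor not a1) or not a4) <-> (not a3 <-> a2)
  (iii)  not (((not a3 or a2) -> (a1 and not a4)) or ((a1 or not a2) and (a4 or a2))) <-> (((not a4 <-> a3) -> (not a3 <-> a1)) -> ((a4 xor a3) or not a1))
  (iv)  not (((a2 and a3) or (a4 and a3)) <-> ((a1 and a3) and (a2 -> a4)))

(i): at (0,0,0,0) it gives 0, but G = 1 — eliminated.
(ii): at (0,0,1,1) it gives 1, but G = 0 — eliminated.
(iv): at (0,0,0,0) it gives 0, but G = 1 — eliminated.
(iii) is the remaining candidate, and it agrees with G on all 16 inputs.

iii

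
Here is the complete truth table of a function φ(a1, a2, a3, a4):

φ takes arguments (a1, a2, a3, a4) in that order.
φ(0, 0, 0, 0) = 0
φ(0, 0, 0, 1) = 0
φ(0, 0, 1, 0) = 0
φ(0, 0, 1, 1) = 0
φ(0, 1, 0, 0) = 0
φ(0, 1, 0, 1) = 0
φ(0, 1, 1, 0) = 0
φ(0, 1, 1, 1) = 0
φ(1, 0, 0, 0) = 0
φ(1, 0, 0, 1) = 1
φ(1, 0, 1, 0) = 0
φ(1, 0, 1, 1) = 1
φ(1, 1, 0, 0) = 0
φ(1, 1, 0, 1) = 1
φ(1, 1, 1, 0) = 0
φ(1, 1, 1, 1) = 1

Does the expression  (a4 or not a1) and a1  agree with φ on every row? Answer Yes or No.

Yes

Check the formula against φ row by row:
  a1=0, a2=0, a3=0, a4=0: formula gives 0, φ = 0 ✓
  a1=0, a2=0, a3=0, a4=1: formula gives 0, φ = 0 ✓
  a1=0, a2=0, a3=1, a4=0: formula gives 0, φ = 0 ✓
  a1=0, a2=0, a3=1, a4=1: formula gives 0, φ = 0 ✓
  … (the remaining 12 rows also agree.)
All 16 rows match — the expression computes φ exactly.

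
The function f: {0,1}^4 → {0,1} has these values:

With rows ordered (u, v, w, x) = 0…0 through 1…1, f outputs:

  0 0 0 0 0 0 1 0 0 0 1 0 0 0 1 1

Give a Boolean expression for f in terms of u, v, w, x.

Collect the rows where f=1 — (0,1,1,0), (1,0,1,0), (1,1,1,0), (1,1,1,1) — and write one minterm per row: ¬u·v·w·¬x, u·¬v·w·¬x, u·v·w·¬x, u·v·w·x. Their union (logical OR) reproduces the table exactly.

f(u, v, w, x) = (((((~u & v) & w) & ~x) | (((u & ~v) & w) & ~x)) | (((u & v) & w) & ~x)) | (((u & v) & w) & x)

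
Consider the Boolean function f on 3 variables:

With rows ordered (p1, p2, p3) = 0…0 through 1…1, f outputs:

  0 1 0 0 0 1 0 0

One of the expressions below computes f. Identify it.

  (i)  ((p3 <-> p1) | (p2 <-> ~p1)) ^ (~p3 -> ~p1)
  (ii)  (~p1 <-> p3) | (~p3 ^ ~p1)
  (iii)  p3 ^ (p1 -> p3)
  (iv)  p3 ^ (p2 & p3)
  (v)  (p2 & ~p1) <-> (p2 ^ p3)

iv

(i): at (1,0,0) it gives 1, but f = 0 — eliminated.
(ii): at (0,1,1) it gives 1, but f = 0 — eliminated.
(iii): at (0,0,0) it gives 1, but f = 0 — eliminated.
(v): at (0,0,0) it gives 1, but f = 0 — eliminated.
Only (iv) survives; checking it on all 8 rows confirms it matches f.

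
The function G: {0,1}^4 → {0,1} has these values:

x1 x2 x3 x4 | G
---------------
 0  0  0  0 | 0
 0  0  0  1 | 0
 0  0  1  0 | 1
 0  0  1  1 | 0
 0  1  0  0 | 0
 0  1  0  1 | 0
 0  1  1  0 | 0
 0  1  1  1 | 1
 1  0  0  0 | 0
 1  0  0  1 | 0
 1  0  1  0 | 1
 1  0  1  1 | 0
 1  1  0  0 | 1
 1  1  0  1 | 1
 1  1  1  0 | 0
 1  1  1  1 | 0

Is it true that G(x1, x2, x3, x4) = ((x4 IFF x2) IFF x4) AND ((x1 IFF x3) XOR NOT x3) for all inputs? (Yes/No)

No

Check the formula against G row by row:
  x1=0, x2=0, x3=0, x4=0: formula gives 0, G = 0 ✓
  x1=0, x2=0, x3=0, x4=1: formula gives 0, G = 0 ✓
  x1=0, x2=0, x3=1, x4=0: formula gives 0, but G = 1 ✗
Since they disagree at (0,0,1,0), the expression is not a correct formula for G.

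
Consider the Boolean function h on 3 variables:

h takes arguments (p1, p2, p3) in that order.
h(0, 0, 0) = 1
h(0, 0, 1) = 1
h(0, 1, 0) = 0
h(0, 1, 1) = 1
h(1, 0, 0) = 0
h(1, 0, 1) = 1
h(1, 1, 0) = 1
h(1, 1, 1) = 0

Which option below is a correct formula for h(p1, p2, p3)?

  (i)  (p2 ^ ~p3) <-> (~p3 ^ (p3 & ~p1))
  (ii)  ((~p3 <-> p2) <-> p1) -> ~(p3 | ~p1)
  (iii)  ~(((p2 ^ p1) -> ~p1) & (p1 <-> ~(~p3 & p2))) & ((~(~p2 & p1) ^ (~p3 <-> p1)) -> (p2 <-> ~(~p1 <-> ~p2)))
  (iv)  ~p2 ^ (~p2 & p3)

iii

(i) disagrees with h on (0,0,1) (formula → 0, table → 1); rule it out.
(ii) disagrees with h on (0,0,0) (formula → 0, table → 1); rule it out.
(iv) disagrees with h on (0,0,1) (formula → 0, table → 1); rule it out.
(iii) is the remaining candidate, and it agrees with h on all 8 inputs.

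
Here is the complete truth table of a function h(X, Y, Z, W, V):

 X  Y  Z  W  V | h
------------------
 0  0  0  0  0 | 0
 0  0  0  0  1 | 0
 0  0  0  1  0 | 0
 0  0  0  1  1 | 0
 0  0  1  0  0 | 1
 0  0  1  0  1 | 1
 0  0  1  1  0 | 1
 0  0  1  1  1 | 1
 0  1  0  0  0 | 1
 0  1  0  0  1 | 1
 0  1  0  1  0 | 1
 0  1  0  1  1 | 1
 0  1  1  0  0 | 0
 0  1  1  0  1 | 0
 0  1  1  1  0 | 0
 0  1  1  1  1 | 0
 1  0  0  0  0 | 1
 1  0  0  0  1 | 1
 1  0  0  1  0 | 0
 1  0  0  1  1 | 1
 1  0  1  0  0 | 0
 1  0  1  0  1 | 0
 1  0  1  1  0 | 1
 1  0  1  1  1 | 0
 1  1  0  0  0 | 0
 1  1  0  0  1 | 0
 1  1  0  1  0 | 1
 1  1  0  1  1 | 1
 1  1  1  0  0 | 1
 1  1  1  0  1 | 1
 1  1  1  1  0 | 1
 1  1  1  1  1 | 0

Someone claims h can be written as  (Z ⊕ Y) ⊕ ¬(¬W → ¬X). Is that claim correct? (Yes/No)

Evaluate (Z ⊕ Y) ⊕ ¬(¬W → ¬X) on each row and compare to h:
  X=0, Y=0, Z=0, W=0, V=0: formula gives 0, h = 0 ✓
  X=0, Y=0, Z=0, W=0, V=1: formula gives 0, h = 0 ✓
  X=0, Y=0, Z=0, W=1, V=0: formula gives 0, h = 0 ✓
  X=0, Y=0, Z=0, W=1, V=1: formula gives 0, h = 0 ✓
  …
  X=1, Y=0, Z=0, W=1, V=1: formula gives 0, but h = 1 ✗
A single disagreement suffices: at (1,0,0,1,1) they differ, so the formula does not compute h.

No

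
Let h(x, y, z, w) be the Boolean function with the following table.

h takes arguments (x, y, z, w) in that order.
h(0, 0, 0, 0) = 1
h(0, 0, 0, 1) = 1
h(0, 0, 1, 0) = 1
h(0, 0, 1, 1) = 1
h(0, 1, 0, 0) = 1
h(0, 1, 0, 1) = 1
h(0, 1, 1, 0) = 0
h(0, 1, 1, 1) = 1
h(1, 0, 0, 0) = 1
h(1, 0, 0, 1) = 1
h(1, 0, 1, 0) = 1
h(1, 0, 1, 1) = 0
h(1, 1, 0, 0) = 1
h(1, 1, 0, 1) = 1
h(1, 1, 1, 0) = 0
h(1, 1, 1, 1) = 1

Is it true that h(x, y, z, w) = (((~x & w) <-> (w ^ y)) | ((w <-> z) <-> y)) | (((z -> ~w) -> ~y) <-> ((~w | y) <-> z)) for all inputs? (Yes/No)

Yes

Check the formula against h row by row:
  x=0, y=0, z=0, w=0: formula gives 1, h = 1 ✓
  x=0, y=0, z=0, w=1: formula gives 1, h = 1 ✓
  x=0, y=0, z=1, w=0: formula gives 1, h = 1 ✓
  x=0, y=0, z=1, w=1: formula gives 1, h = 1 ✓
  … (the remaining 12 rows also agree.)
No disagreement on any input; they are logically equivalent.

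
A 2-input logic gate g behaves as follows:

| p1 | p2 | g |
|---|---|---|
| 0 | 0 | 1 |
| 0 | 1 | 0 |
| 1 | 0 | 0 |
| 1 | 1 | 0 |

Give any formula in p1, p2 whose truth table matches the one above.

g(p1, p2) = NOT (p1 OR p2)

The output is 1 only when every input is 0 — NOR of all inputs.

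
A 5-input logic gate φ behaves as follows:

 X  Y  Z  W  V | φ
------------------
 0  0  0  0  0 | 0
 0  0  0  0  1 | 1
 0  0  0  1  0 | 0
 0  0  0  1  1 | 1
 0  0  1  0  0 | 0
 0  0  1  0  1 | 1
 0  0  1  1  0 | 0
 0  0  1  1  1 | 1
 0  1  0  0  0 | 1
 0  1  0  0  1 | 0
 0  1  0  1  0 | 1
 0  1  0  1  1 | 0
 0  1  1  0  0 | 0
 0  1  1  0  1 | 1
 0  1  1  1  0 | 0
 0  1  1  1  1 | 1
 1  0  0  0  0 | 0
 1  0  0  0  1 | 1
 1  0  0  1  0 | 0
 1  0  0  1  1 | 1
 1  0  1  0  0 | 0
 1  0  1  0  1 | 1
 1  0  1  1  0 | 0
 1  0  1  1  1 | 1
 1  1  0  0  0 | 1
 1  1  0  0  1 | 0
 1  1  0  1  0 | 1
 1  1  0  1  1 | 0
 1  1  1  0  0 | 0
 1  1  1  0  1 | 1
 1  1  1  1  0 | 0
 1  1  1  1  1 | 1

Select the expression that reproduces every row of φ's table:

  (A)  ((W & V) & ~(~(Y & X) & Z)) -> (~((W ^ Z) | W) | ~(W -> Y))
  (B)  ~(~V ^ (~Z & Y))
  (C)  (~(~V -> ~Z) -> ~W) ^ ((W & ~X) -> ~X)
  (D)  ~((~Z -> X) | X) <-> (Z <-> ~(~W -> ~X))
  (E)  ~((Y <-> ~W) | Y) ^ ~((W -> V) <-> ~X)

B

(A) disagrees with φ on (0,0,0,0,0) (formula → 1, table → 0); rule it out.
(C) disagrees with φ on (0,0,0,0,1) (formula → 0, table → 1); rule it out.
(D) disagrees with φ on (0,0,0,0,0) (formula → 1, table → 0); rule it out.
(E) disagrees with φ on (0,0,0,0,0) (formula → 1, table → 0); rule it out.
(B) is the remaining candidate, and it agrees with φ on all 32 inputs.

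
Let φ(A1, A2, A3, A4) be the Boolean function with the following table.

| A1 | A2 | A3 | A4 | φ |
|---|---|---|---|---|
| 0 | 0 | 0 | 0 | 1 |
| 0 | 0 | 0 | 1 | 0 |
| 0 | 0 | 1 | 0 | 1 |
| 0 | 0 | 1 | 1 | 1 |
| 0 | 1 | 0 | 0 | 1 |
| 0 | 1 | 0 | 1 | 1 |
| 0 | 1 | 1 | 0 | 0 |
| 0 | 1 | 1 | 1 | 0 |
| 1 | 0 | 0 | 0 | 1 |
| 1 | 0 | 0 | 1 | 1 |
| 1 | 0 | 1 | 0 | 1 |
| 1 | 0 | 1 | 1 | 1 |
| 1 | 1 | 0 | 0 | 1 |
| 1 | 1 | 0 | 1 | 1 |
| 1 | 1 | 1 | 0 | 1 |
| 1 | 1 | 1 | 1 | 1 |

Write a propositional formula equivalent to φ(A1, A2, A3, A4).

The 0-rows are (0,0,0,1), (0,1,1,0), (0,1,1,1). Take each as a conjunction (¬A1·¬A2·¬A3·A4, ¬A1·A2·A3·¬A4, ¬A1·A2·A3·A4), form their disjunction, and complement — that gives a formula that is 1 everywhere φ is.

φ(A1, A2, A3, A4) = ~(((((~A1 & ~A2) & ~A3) & A4) | (((~A1 & A2) & A3) & ~A4)) | (((~A1 & A2) & A3) & A4))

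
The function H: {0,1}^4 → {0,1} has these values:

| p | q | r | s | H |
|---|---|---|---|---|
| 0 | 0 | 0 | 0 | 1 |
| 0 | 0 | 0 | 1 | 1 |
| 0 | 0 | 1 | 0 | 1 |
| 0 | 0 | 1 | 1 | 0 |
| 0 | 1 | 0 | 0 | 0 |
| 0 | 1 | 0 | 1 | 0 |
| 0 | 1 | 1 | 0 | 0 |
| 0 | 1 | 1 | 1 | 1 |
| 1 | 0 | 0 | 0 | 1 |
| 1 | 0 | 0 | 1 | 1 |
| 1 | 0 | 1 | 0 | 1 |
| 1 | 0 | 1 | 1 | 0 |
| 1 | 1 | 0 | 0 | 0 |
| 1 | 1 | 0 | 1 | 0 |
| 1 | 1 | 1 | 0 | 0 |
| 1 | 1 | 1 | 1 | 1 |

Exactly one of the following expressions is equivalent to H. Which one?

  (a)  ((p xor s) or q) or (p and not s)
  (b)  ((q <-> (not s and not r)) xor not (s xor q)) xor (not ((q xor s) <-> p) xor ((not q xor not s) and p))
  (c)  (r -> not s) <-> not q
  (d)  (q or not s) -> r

c

(a) disagrees with H on (0,0,0,0) (formula → 0, table → 1); rule it out.
(b) disagrees with H on (0,0,0,1) (formula → 0, table → 1); rule it out.
(d) disagrees with H on (0,0,0,0) (formula → 0, table → 1); rule it out.
(c) is the remaining candidate, and it agrees with H on all 16 inputs.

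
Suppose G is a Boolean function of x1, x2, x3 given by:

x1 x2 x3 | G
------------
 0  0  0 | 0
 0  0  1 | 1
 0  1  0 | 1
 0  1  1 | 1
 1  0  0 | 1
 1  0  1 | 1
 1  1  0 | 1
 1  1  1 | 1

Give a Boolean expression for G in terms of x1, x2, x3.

The output is 1 whenever at least one input is 1 — the OR of all inputs.

G(x1, x2, x3) = (x1 ∨ x2) ∨ x3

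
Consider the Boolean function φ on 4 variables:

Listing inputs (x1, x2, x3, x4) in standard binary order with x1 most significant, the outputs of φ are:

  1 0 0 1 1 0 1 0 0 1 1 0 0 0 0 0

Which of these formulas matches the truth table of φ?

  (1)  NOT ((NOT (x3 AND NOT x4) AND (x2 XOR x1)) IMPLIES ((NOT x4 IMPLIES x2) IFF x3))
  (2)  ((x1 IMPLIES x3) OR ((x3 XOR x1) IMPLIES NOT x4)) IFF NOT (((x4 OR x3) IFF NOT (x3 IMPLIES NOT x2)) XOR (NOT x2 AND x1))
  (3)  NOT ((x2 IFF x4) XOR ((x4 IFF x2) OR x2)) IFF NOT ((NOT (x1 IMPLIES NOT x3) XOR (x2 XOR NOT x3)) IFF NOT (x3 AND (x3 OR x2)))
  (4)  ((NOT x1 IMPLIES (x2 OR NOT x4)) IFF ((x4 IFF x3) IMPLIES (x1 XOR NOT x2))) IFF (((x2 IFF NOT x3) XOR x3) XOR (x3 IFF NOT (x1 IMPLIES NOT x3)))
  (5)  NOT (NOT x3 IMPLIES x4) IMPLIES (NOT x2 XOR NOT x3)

4

(1): at (0,0,0,0) it gives 0, but φ = 1 — eliminated.
(2): at (0,0,0,0) it gives 0, but φ = 1 — eliminated.
(3): at (0,0,0,0) it gives 0, but φ = 1 — eliminated.
(5): at (0,0,0,0) it gives 0, but φ = 1 — eliminated.
(4) is the remaining candidate, and it agrees with φ on all 16 inputs.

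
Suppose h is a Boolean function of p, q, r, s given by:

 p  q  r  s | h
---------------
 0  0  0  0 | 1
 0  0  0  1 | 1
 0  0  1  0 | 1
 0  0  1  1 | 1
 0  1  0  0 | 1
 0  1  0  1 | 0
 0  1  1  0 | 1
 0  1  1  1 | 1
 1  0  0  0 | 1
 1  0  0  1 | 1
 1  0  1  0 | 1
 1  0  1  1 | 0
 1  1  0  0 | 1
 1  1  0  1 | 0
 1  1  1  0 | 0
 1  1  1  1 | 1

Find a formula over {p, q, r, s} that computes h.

h(p, q, r, s) = ((((((p' · q) · r') · s) + (((p · q') · r) · s)) + (((p · q) · r') · s)) + (((p · q) · r) · s'))'

h is 0 on only 4 rows — (0,1,0,1), (1,0,1,1), (1,1,0,1), (1,1,1,0). Writing each as a minterm (¬p·q·¬r·s, p·¬q·r·s, p·q·¬r·s, p·q·r·¬s) and OR-ing them characterizes exactly where h=0, so h is the negation of that disjunction.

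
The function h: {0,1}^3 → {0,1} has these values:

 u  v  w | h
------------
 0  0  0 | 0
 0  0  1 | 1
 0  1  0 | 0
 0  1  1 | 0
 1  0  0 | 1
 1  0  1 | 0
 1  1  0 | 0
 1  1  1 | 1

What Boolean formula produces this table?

Collect the rows where h=1 — (0,0,1), (1,0,0), (1,1,1) — and write one minterm per row: ¬u·¬v·w, u·¬v·¬w, u·v·w. Their union (logical OR) reproduces the table exactly.

h(u, v, w) = (((u' · v') · w) + ((u · v') · w')) + ((u · v) · w)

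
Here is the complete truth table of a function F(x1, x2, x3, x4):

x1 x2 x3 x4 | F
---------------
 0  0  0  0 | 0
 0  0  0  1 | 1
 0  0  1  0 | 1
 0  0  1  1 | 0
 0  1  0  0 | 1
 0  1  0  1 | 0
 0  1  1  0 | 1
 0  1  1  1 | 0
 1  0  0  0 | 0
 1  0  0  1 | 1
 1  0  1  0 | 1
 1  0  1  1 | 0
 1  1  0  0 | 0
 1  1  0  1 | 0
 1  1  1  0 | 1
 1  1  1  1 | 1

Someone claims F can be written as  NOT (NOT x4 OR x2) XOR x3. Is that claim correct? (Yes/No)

Check the formula against F row by row:
  x1=0, x2=0, x3=0, x4=0: formula gives 0, F = 0 ✓
  x1=0, x2=0, x3=0, x4=1: formula gives 1, F = 1 ✓
  x1=0, x2=0, x3=1, x4=0: formula gives 1, F = 1 ✓
  x1=0, x2=0, x3=1, x4=1: formula gives 0, F = 0 ✓
  x1=0, x2=1, x3=0, x4=0: formula gives 0, but F = 1 ✗
Since they disagree at (0,1,0,0), the expression is not a correct formula for F.

No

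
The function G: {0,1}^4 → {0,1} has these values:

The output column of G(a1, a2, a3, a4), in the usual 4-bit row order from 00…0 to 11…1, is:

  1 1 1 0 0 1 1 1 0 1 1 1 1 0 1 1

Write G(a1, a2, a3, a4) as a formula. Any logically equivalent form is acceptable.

G(a1, a2, a3, a4) = not ((((((not a1 and not a2) and a3) and a4) or (((not a1 and a2) and not a3) and not a4)) or (((a1 and not a2) and not a3) and not a4)) or (((a1 and a2) and not a3) and a4))

G is 0 on only 4 rows — (0,0,1,1), (0,1,0,0), (1,0,0,0), (1,1,0,1). Writing each as a minterm (¬a1·¬a2·a3·a4, ¬a1·a2·¬a3·¬a4, a1·¬a2·¬a3·¬a4, a1·a2·¬a3·a4) and OR-ing them characterizes exactly where G=0, so G is the negation of that disjunction.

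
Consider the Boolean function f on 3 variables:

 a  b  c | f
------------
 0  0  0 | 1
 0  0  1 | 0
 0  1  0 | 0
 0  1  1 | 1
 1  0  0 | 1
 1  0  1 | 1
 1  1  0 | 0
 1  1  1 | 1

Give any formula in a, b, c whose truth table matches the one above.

f(a, b, c) = ((((a' · b') · c) + ((a' · b) · c')) + ((a · b) · c'))'

f is 0 on only 3 rows — (0,0,1), (0,1,0), (1,1,0). Writing each as a minterm (¬a·¬b·c, ¬a·b·¬c, a·b·¬c) and OR-ing them characterizes exactly where f=0, so f is the negation of that disjunction.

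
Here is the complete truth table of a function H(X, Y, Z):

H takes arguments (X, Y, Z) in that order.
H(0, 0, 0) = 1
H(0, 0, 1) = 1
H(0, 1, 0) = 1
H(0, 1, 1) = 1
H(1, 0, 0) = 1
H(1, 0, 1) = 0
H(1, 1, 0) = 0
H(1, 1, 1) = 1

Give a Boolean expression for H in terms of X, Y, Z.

H is 0 on only 2 rows — (1,0,1), (1,1,0). Writing each as a minterm (X·¬Y·Z, X·Y·¬Z) and OR-ing them characterizes exactly where H=0, so H is the negation of that disjunction.

H(X, Y, Z) = ~(((X & ~Y) & Z) | ((X & Y) & ~Z))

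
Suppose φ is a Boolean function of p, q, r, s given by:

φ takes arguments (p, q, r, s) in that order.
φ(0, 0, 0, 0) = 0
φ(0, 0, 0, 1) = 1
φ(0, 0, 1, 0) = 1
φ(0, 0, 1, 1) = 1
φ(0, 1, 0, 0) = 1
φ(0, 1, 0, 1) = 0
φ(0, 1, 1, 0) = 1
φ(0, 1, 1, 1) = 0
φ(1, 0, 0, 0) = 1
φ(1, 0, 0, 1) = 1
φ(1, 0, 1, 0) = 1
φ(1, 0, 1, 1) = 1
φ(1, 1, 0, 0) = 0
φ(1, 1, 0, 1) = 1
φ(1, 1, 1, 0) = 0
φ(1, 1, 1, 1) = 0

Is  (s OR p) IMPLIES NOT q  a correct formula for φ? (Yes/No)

Evaluate (s OR p) IMPLIES NOT q on each row and compare to φ:
  p=0, q=0, r=0, s=0: formula gives 1, but φ = 0 ✗
Since they disagree at (0,0,0,0), the expression is not a correct formula for φ.

No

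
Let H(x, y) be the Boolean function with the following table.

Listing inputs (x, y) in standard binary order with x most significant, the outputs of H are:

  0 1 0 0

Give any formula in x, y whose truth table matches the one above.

H(x, y) = NOT x AND y

Only row (0,1) gives 1. That row's minterm ¬x·y is H directly.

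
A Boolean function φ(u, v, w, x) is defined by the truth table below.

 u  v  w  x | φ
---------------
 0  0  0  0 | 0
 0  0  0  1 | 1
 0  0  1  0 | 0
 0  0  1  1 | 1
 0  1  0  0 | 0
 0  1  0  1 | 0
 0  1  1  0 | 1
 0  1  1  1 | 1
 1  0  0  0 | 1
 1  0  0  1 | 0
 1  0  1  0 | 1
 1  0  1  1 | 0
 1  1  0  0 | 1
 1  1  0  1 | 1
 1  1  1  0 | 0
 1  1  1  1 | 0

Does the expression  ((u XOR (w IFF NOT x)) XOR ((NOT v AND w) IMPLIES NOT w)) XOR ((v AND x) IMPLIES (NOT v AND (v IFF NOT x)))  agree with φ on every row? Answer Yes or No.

Yes

Check the formula against φ row by row:
  u=0, v=0, w=0, x=0: formula gives 0, φ = 0 ✓
  u=0, v=0, w=0, x=1: formula gives 1, φ = 1 ✓
  u=0, v=0, w=1, x=0: formula gives 0, φ = 0 ✓
  u=0, v=0, w=1, x=1: formula gives 1, φ = 1 ✓
  … (the remaining 12 rows also agree.)
Every row agrees, so the formula is equivalent.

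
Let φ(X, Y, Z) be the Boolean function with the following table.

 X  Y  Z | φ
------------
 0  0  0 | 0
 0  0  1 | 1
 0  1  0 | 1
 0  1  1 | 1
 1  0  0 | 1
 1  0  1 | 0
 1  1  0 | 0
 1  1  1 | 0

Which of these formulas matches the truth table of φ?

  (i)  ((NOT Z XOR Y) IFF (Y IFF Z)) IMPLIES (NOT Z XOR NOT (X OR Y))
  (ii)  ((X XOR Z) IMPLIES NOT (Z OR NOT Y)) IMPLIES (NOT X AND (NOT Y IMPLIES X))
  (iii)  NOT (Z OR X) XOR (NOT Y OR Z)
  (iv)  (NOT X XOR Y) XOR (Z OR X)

ii

(i): at (0,1,1) it gives 0, but φ = 1 — eliminated.
(iii): at (1,0,1) it gives 1, but φ = 0 — eliminated.
(iv): at (0,0,0) it gives 1, but φ = 0 — eliminated.
Only (ii) survives; checking it on all 8 rows confirms it matches φ.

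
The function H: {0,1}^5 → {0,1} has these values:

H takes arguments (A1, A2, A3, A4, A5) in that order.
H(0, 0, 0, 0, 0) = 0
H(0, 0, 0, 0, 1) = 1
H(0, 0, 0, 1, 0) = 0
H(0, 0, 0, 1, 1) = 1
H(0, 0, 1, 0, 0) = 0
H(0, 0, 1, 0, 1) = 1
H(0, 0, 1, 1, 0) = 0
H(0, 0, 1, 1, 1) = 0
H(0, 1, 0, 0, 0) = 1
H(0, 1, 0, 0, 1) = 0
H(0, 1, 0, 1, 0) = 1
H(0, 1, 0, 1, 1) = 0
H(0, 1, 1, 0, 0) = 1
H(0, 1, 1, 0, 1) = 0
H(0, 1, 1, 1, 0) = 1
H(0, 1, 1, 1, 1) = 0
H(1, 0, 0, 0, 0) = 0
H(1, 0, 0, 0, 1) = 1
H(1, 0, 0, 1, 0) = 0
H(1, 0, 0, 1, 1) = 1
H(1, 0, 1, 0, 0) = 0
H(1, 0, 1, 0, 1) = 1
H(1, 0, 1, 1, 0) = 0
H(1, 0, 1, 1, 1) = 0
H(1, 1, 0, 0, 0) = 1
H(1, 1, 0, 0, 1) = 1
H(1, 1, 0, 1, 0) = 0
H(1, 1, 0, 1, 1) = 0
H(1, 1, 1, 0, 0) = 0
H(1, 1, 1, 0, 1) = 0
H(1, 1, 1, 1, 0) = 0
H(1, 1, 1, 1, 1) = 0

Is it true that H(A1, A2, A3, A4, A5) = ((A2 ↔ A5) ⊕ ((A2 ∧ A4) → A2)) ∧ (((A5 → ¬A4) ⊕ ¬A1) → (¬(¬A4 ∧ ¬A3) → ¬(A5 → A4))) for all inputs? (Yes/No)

Evaluate ((A2 ↔ A5) ⊕ ((A2 ∧ A4) → A2)) ∧ (((A5 → ¬A4) ⊕ ¬A1) → (¬(¬A4 ∧ ¬A3) → ¬(A5 → A4))) on each row and compare to H:
  A1=0, A2=0, A3=0, A4=0, A5=0: formula gives 0, H = 0 ✓
  A1=0, A2=0, A3=0, A4=0, A5=1: formula gives 1, H = 1 ✓
  A1=0, A2=0, A3=0, A4=1, A5=0: formula gives 0, H = 0 ✓
  A1=0, A2=0, A3=0, A4=1, A5=1: formula gives 0, but H = 1 ✗
A single disagreement suffices: at (0,0,0,1,1) they differ, so the formula does not compute H.

No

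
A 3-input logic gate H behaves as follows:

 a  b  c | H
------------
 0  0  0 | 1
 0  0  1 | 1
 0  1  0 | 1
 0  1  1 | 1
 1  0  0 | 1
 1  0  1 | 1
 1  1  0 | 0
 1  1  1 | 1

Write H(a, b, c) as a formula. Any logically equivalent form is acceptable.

H(a, b, c) = ¬((a ∧ b) ∧ ¬c)

H is 0 on exactly one input, (1,1,0), whose minterm is a·b·¬c. So H is the negation of that single conjunction.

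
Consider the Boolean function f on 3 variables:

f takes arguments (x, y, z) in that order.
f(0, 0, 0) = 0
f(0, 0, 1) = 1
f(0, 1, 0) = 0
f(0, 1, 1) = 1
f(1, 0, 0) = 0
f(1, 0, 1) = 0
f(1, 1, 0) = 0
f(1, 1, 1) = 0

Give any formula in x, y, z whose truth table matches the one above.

f(x, y, z) = ((~x & ~y) & z) | ((~x & y) & z)

Collect the rows where f=1 — (0,0,1), (0,1,1) — and write one minterm per row: ¬x·¬y·z, ¬x·y·z. Their union (logical OR) reproduces the table exactly.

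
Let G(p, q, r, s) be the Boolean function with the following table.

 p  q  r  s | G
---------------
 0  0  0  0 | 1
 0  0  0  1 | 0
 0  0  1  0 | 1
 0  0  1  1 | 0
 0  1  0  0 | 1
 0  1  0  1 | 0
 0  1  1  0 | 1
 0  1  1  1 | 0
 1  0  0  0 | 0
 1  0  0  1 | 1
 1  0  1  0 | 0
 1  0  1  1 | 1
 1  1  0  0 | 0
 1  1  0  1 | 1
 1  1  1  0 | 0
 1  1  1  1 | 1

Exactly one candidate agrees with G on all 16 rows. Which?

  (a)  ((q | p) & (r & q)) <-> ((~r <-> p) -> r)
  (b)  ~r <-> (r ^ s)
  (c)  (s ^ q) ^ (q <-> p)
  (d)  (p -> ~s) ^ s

c

(a): at (0,0,0,0) it gives 0, but G = 1 — eliminated.
(b): at (0,0,0,0) it gives 0, but G = 1 — eliminated.
(d): at (1,0,0,0) it gives 1, but G = 0 — eliminated.
Only (c) survives; checking it on all 16 rows confirms it matches G.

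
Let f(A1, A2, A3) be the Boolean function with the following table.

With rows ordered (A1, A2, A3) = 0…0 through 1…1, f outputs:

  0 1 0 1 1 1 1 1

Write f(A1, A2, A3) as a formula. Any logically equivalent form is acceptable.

f(A1, A2, A3) = ~(((~A1 & ~A2) & ~A3) | ((~A1 & A2) & ~A3))

There are just 2 zero rows: (0,0,0), (0,1,0). Their minterms are ¬A1·¬A2·¬A3, ¬A1·A2·¬A3; the OR of those covers precisely the 0-outputs, and negating it yields f.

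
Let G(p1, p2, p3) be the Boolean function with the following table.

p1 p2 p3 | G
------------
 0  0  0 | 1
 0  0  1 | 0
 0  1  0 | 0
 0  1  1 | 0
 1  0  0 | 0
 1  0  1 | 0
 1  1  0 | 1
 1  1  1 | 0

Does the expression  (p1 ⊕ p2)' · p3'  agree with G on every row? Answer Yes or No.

Evaluate (p1 ⊕ p2)' · p3' on each row and compare to G:
  p1=0, p2=0, p3=0: formula gives 1, G = 1 ✓
  p1=0, p2=0, p3=1: formula gives 0, G = 0 ✓
  p1=0, p2=1, p3=0: formula gives 0, G = 0 ✓
  p1=0, p2=1, p3=1: formula gives 0, G = 0 ✓
  p1=1, p2=0, p3=0: formula gives 0, G = 0 ✓
  …and likewise for the remaining 3 rows.
Every row agrees, so the formula is equivalent.

Yes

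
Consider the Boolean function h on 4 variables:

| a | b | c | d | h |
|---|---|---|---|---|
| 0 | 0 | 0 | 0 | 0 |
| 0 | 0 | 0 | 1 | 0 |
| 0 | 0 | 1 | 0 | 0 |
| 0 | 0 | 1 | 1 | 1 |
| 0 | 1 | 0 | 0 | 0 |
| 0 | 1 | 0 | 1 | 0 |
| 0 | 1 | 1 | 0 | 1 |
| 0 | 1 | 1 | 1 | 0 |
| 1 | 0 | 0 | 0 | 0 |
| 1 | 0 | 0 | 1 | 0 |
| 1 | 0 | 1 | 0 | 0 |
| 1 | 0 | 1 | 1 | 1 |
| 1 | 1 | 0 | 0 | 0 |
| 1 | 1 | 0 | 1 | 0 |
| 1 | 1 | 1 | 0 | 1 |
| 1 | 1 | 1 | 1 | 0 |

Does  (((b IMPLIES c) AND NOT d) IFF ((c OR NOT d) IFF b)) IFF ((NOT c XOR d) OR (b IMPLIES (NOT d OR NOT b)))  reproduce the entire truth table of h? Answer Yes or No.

Evaluate (((b IMPLIES c) AND NOT d) IFF ((c OR NOT d) IFF b)) IFF ((NOT c XOR d) OR (b IMPLIES (NOT d OR NOT b))) on each row and compare to h:
  a=0, b=0, c=0, d=0: formula gives 0, h = 0 ✓
  a=0, b=0, c=0, d=1: formula gives 0, h = 0 ✓
  a=0, b=0, c=1, d=0: formula gives 0, h = 0 ✓
  a=0, b=0, c=1, d=1: formula gives 1, h = 1 ✓
  …and likewise for the remaining 12 rows.
All 16 rows match — the expression computes h exactly.

Yes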